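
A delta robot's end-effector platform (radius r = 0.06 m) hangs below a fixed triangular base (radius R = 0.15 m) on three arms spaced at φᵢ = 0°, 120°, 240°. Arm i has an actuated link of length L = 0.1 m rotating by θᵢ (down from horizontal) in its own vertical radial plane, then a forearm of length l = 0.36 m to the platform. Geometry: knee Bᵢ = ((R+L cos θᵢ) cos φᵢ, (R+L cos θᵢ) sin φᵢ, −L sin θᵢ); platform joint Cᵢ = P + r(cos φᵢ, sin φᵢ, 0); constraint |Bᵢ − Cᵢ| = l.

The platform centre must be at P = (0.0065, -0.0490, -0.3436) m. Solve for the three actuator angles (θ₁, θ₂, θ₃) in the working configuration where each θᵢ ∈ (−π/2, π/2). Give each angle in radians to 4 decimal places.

arm 1 (φ=0.0°): x'=0.0065, y'=-0.0490
  A=0.0835, B=-0.3436, C=(l²−L²−A²−y'²−z²)/(2L)=-0.0392
  γ=atan2(-0.3436,0.0835)=-1.3324;  ψ=arccos(-0.1108)=1.6818;  θ1=γ+ψ≈0.3494
arm 2 (φ=120.0°): x'=-0.0457, y'=0.0189
  A=0.1357, B=-0.3436, C=(l²−L²−A²−y'²−z²)/(2L)=-0.0861
  θ2 = atan2(B,A) + arccos(C/0.3694) = 0.6114
φ3=240.0° → target in arm frame (0.0392, 0.0301)
  A cos θ + B sin θ = C:  0.0508·cos θ + -0.3436·sin θ = -0.0098
  θ3 = atan2(B,A) + arccos(C/0.3473) = 0.1749

θ₁ = 0.3494, θ₂ = 0.6114, θ₃ = 0.1749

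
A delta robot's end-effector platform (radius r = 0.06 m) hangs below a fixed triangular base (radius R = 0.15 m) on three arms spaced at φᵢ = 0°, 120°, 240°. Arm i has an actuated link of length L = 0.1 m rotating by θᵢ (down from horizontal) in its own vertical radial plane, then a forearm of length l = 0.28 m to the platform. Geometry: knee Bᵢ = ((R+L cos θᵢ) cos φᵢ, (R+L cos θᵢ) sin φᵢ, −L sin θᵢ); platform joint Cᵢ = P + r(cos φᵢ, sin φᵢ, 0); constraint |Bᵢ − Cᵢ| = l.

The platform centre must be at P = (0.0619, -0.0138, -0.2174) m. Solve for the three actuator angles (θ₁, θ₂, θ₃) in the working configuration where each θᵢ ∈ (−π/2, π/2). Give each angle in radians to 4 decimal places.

rotate P by −φ1: (0.0619, -0.0138, -0.2174)
  A cos θ + B sin θ = C:  0.0281·cos θ + -0.2174·sin θ = 0.1008
  γ=atan2(-0.2174,0.0281)=-1.4423;  ψ=arccos(0.4598)=1.0931;  θ1=γ+ψ≈-0.3492
arm 2 (φ=120.0°): x'=-0.0429, y'=-0.0467
  e−x'=0.1329;  (l²−L²−(e−x')²−y'²−z²)/2L = 0.0065
  √(A²+B²)=0.2548;  θ2 = -1.0221+1.5454 ≈ 0.5233
arm 3 (φ=240.0°): x'=-0.0190, y'=0.0605
  e−x'=0.1090;  (l²−L²−(e−x')²−y'²−z²)/2L = 0.0280
  γ=atan2(-0.2174,0.1090)=-1.1060;  ψ=arccos(0.1150)=1.4555;  θ3=γ+ψ≈0.3495

θ₁ = -0.3492, θ₂ = 0.5233, θ₃ = 0.3495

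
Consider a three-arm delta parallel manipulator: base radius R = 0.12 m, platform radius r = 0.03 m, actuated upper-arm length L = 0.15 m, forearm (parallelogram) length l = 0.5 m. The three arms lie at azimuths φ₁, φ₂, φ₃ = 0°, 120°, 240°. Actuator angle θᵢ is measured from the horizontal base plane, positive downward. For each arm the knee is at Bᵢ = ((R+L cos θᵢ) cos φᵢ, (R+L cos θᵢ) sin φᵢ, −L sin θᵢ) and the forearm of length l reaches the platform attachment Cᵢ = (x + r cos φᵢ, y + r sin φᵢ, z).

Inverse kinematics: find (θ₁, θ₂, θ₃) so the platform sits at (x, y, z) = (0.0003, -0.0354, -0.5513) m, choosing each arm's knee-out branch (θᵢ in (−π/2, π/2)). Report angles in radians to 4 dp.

φ1=0.0° → target in arm frame (0.0003, -0.0354)
  A=0.0897, B=-0.5513, C=(l²−L²−A²−y'²−z²)/(2L)=-0.2858
  γ=atan2(-0.5513,0.0897)=-1.4095;  ψ=arccos(-0.5116)=2.1079;  θ1=γ+ψ≈0.6984
arm 2 (φ=120.0°): x'=-0.0308, y'=0.0174
  A=0.1208, B=-0.5513, C=(l²−L²−A²−y'²−z²)/(2L)=-0.3044
  γ=atan2(-0.5513,0.1208)=-1.3551;  ψ=arccos(-0.5394)=2.1405;  θ2=γ+ψ≈0.7855
rotate P by −φ3: (0.0305, 0.0180, -0.5513)
  A=0.0595, B=-0.5513, C=(l²−L²−A²−y'²−z²)/(2L)=-0.2676
  θ3 = atan2(B,A) + arccos(C/0.5545) = 0.6112

θ₁ = 0.6984, θ₂ = 0.7855, θ₃ = 0.6112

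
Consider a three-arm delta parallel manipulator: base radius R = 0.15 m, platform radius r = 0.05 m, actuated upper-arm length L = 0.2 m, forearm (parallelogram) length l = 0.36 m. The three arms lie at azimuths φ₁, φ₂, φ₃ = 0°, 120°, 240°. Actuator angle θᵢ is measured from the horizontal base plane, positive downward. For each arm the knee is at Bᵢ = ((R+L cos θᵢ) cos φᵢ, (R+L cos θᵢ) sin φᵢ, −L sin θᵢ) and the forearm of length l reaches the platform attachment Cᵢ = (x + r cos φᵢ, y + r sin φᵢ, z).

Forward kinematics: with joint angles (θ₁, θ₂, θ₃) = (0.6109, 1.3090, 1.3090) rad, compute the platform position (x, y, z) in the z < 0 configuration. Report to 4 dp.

arm 1 at φ=0.0°: (R−r)+L cos θ1 = 0.2638;  O1 = (0.2638, 0.0000, -0.1147)
O2 = (0.1518·cos120.0°, 0.1518·sin120.0°, -0.1932) = (-0.0759, 0.1314, -0.1932)
O3 = (0.1518·cos240.0°, 0.1518·sin240.0°, -0.1932) = (-0.0759, -0.1314, -0.1932)
subtract pairs → two planes through P
linear system: -0.6794x+0.2629y = -0.0224−-0.1569z; -0.6794x+-0.2629y = -0.0224−-0.1569z
Cramer: x(z) = 0.0330-0.2310z;  y(z) = 0.0000+0.0000z
sphere 1 gives Az²+Bz+C=0 with A=1.0533, B=0.3361, C=-0.0632;  B²−4AC=0.3790;  roots -0.4518, 0.1327;  negative root z = -0.4518
x = 0.1373, y = 0.0000

(0.1373, 0.0000, -0.4518)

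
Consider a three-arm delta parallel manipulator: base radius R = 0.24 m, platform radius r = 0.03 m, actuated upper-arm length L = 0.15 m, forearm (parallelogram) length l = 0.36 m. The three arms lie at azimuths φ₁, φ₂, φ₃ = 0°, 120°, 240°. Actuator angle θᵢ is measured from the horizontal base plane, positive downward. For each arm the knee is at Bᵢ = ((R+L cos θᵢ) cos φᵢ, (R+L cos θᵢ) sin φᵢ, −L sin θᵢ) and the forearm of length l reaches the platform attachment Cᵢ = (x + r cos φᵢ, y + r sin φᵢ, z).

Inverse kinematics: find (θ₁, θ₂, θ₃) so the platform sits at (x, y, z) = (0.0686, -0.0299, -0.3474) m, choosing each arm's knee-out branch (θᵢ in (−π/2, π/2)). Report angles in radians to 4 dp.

rotate P by −φ1: (0.0686, -0.0299, -0.3474)
  A cos θ + B sin θ = C:  0.1414·cos θ + -0.3474·sin θ = -0.1149
  θ1 = atan2(B,A) + arccos(C/0.3751) = 0.6979
arm 2 (φ=120.0°): x'=-0.0602, y'=-0.0445
  e−x'=0.2702;  (l²−L²−(e−x')²−y'²−z²)/2L = -0.2952
  θ2 = atan2(B,A) + arccos(C/0.4401) = 1.3963
arm 3 (φ=240.0°): x'=-0.0084, y'=0.0744
  A=0.2184, B=-0.3474, C=(l²−L²−A²−y'²−z²)/(2L)=-0.2227
  √(A²+B²)=0.4104;  θ3 = -1.0096+2.1445 ≈ 1.1350

θ₁ = 0.6979, θ₂ = 1.3963, θ₃ = 1.1350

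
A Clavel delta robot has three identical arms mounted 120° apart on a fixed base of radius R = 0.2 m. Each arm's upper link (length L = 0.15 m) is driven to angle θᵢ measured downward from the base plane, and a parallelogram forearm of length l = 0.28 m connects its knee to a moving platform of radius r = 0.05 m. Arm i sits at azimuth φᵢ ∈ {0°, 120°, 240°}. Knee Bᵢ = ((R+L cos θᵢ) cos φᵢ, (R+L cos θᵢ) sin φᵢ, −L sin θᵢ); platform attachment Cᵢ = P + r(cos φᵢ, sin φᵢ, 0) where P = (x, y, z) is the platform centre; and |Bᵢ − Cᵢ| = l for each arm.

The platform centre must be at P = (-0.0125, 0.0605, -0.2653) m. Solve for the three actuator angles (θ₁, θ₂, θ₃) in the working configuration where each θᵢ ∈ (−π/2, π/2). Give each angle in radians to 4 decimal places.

θ₁ = 1.0472, θ₂ = 0.6109, θ₃ = 1.2215

arm 1 (φ=0.0°): x'=-0.0125, y'=0.0605
  A cos θ + B sin θ = C:  0.1625·cos θ + -0.2653·sin θ = -0.1485
  θ1 = atan2(B,A) + arccos(C/0.3111) = 1.0472
φ2=120.0° → target in arm frame (0.0586, -0.0194)
  e−x'=0.0914;  (l²−L²−(e−x')²−y'²−z²)/2L = -0.0774
  √(A²+B²)=0.2806;  θ2 = -1.2392+1.8501 ≈ 0.6109
φ3=240.0° → target in arm frame (-0.0461, -0.0411)
  A cos θ + B sin θ = C:  0.1961·cos θ + -0.2653·sin θ = -0.1821
  γ=atan2(-0.2653,0.1961)=-0.9342;  ψ=arccos(-0.5521)=2.1556;  θ3=γ+ψ≈1.2215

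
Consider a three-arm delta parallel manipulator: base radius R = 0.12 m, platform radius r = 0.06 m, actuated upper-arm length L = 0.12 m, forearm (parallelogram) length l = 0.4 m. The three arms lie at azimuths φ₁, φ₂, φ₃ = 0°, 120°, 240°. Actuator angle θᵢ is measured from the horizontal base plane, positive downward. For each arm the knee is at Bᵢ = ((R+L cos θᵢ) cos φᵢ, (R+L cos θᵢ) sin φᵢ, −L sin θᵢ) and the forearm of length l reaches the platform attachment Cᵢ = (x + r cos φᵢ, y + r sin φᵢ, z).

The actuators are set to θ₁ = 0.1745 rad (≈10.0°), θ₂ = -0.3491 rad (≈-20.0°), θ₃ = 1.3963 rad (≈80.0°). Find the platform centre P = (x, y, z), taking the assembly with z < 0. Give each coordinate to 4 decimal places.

φ1=0.0°: virtual centre (0.1782, 0.0000, -0.0208), radius l
arm 2 at φ=120.0°: ρ2 = 0.1728;  O2 = (-0.0864, 0.1496, 0.0410)
O3 = (0.0808·cos240.0°, 0.0808·sin240.0°, -0.1182) = (-0.0404, -0.0700, -0.1182)
|O₂|²−|O₁|² = -0.0006;  |O₃|²−|O₁|² = -0.0117
linear system: -0.5291x+0.2992y = -0.0006−0.1238z; -0.4372x+-0.1400y = -0.0117−-0.1947z
Cramer: x(z) = 0.0175-0.1998z;  y(z) = 0.0288-0.7668z
sphere 1 gives Az²+Bz+C=0 with A=1.6279, B=0.0617, C=-0.1329;  B²−4AC=0.8693;  roots -0.3053, 0.2674;  negative root z = -0.3053
x = 0.0785, y = 0.2629

(0.0785, 0.2629, -0.3053)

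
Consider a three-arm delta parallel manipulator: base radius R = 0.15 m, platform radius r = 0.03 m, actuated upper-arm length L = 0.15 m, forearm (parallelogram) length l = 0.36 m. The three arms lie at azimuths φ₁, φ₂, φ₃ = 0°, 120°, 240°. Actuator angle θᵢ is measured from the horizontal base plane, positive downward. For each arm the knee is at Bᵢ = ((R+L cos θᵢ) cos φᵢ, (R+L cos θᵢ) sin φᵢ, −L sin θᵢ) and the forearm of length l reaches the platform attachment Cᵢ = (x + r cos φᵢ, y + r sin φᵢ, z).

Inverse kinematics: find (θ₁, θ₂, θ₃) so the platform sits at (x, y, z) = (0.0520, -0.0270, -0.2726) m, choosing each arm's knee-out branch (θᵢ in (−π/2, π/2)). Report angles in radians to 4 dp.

φ1=0.0° → target in arm frame (0.0520, -0.0270)
  e−x'=0.0680;  (l²−L²−(e−x')²−y'²−z²)/2L = 0.0915
  γ=atan2(-0.2726,0.0680)=-1.3263;  ψ=arccos(0.3255)=1.2392;  θ1=γ+ψ≈-0.0871
arm 2 (φ=120.0°): x'=-0.0494, y'=-0.0315
  A=0.1694, B=-0.2726, C=(l²−L²−A²−y'²−z²)/(2L)=0.0103
  √(A²+B²)=0.3209;  θ2 = -1.0148+1.5385 ≈ 0.5237
arm 3 (φ=240.0°): x'=-0.0026, y'=0.0585
  e−x'=0.1226;  (l²−L²−(e−x')²−y'²−z²)/2L = 0.0478
  γ=atan2(-0.2726,0.1226)=-1.1481;  ψ=arccos(0.1598)=1.4103;  θ3=γ+ψ≈0.2622

θ₁ = -0.0871, θ₂ = 0.5237, θ₃ = 0.2622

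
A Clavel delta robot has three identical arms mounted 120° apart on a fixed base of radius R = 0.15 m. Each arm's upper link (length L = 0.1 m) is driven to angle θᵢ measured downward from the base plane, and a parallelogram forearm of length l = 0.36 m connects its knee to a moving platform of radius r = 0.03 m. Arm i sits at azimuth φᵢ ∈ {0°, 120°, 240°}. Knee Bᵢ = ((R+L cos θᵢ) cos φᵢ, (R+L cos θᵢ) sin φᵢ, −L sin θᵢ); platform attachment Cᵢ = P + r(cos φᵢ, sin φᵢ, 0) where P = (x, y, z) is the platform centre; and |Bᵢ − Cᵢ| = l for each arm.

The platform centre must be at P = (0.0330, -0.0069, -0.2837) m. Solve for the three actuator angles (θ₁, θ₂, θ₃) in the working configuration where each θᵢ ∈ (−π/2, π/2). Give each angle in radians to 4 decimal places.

θ₁ = -0.2619, θ₂ = 0.1750, θ₃ = 0.0874

arm 1 (φ=0.0°): x'=0.0330, y'=-0.0069
  A cos θ + B sin θ = C:  0.0870·cos θ + -0.2837·sin θ = 0.1575
  √(A²+B²)=0.2967;  θ1 = -1.2732+1.0113 ≈ -0.2619
φ2=120.0° → target in arm frame (-0.0225, -0.0251)
  A cos θ + B sin θ = C:  0.1425·cos θ + -0.2837·sin θ = 0.0909
  γ=atan2(-0.2837,0.1425)=-1.1054;  ψ=arccos(0.2864)=1.2803;  θ2=γ+ψ≈0.1750
arm 3 (φ=240.0°): x'=-0.0105, y'=0.0320
  e−x'=0.1305;  (l²−L²−(e−x')²−y'²−z²)/2L = 0.1053
  √(A²+B²)=0.3123;  θ3 = -1.1396+1.2270 ≈ 0.0874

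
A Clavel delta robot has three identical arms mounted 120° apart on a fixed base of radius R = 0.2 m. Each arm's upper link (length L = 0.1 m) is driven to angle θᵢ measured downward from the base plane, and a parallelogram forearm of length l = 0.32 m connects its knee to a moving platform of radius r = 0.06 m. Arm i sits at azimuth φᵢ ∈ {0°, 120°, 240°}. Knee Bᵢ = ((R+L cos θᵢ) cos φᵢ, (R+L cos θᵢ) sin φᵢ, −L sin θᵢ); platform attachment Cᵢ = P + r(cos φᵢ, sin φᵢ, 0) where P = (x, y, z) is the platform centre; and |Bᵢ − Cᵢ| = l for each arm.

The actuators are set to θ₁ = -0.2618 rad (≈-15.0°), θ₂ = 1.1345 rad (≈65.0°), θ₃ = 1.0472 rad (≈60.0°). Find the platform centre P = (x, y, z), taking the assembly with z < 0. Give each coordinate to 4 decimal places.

(0.1153, -0.0081, -0.2701)

arm 1 at φ=0.0°: (R−r)+L cos θ1 = 0.2366;  S1 = (0.2366, 0.0000, 0.0259)
arm 2 at φ=120.0°: (R−r)+L cos θ2 = 0.1823;  S2 = (-0.0911, 0.1578, -0.0906)
S3 = (0.1900·cos240.0°, 0.1900·sin240.0°, -0.0866) = (-0.0950, -0.1645, -0.0866)
subtract pairs → two planes through P
[-0.6554 0.3157 -0.2330]·P = -0.0152;  [-0.6632 -0.3291 -0.2250]·P = -0.0130
det = 0.4251;  x = 0.0215+-0.3475z,  y = -0.0036+0.0167z
sphere 1 gives Az²+Bz+C=0 with A=1.1210, B=0.0976, C=-0.0554;  B²−4AC=0.2581;  roots -0.2701, 0.1831;  negative root z = -0.2701
x = 0.1153, y = -0.0081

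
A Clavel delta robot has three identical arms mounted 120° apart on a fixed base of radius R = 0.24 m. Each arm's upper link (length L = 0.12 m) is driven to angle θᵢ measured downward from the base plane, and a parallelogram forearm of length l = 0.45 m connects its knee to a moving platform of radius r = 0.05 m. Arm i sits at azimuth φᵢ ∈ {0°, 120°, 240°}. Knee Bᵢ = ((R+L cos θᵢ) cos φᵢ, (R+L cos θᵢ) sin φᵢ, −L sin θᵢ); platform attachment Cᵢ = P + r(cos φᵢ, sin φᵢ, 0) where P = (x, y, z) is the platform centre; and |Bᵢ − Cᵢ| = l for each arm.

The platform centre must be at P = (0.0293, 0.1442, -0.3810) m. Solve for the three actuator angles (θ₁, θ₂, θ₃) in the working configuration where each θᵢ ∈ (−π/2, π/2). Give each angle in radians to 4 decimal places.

θ₁ = 0.4362, θ₂ = -0.0876, θ₃ = 1.3088

arm 1 (φ=0.0°): x'=0.0293, y'=0.1442
  A cos θ + B sin θ = C:  0.1607·cos θ + -0.3810·sin θ = -0.0153
  √(A²+B²)=0.4135;  θ1 = -1.1717+1.6079 ≈ 0.4362
φ2=120.0° → target in arm frame (0.1102, -0.0975)
  A=0.0798, B=-0.3810, C=(l²−L²−A²−y'²−z²)/(2L)=0.1128
  θ2 = atan2(B,A) + arccos(C/0.3893) = -0.0876
rotate P by −φ3: (-0.1395, -0.0467, -0.3810)
  A cos θ + B sin θ = C:  0.3295·cos θ + -0.3810·sin θ = -0.2826
  γ=atan2(-0.3810,0.3295)=-0.8577;  ψ=arccos(-0.5611)=2.1665;  θ3=γ+ψ≈1.3088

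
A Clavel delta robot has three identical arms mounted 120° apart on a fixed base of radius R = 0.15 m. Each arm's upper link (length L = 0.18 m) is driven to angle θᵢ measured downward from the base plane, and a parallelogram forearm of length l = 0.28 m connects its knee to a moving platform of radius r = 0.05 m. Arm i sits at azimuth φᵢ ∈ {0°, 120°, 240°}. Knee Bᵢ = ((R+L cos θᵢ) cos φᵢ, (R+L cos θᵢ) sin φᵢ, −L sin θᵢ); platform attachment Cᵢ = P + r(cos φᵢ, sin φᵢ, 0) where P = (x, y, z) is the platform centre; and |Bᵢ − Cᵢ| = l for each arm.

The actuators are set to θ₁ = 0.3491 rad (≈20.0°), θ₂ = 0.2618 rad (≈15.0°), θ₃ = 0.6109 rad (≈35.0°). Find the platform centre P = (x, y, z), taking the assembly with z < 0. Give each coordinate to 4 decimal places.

centre 1 = (0.2691·cos0.0°, 0.2691·sin0.0°, -0.0616) = (0.2691, 0.0000, -0.0616)
arm 2 at φ=120.0°: e+L cos θ2 = 0.2739;  centre 2 = (-0.1369, 0.2372, -0.0466)
φ3=240.0°: virtual centre (-0.1237, -0.2143, -0.1032), radius l
eliminate P² terms by subtracting sphere 1 from 2 and 3
[-0.8122 0.4744 0.0300]·P = 0.0009;  [-0.7857 -0.4286 -0.0834]·P = -0.0043
det = 0.7208;  x = 0.0023+-0.0370z,  y = 0.0059+-0.1266z
into |P−centre ₁|² = l²: 1.0174z² + 0.1414z + -0.0034 = 0;  Δ = 0.0337;  z = -0.1597 or 0.0207 → z<0 root = -0.1597
x = 0.0082, y = 0.0261

(0.0082, 0.0261, -0.1597)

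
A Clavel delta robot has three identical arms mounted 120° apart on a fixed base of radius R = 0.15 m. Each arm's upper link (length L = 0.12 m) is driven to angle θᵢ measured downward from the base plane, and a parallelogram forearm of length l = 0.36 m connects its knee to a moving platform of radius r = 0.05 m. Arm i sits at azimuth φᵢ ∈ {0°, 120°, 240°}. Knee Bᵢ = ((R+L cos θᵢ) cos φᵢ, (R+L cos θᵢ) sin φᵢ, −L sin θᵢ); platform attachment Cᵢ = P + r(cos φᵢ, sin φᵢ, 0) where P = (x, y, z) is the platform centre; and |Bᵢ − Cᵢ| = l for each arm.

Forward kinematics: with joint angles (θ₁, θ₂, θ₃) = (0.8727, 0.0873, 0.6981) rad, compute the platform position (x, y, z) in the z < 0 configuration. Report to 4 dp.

arm 1 at φ=0.0°: e+L cos θ1 = 0.1771;  S1 = (0.1771, 0.0000, -0.0919)
S2 = (0.2195·cos120.0°, 0.2195·sin120.0°, -0.0105) = (-0.1098, 0.1901, -0.0105)
arm 3 at φ=240.0°: e+L cos θ3 = 0.1919;  S3 = (-0.0960, -0.1662, -0.0771)
subtract pairs → two planes through P
[-0.5738 0.3803 0.1629]·P = 0.0085;  [-0.5462 -0.3324 0.0296]·P = 0.0030
det = 0.3984;  x = -0.0099+0.1642z,  y = 0.0074+-0.1807z
sphere 1 gives Az²+Bz+C=0 with A=1.0596, B=0.1198, C=-0.0861;  B²−4AC=0.3793;  roots -0.3471, 0.2341;  negative root z = -0.3471
x = -0.0669, y = 0.0701

(-0.0669, 0.0701, -0.3471)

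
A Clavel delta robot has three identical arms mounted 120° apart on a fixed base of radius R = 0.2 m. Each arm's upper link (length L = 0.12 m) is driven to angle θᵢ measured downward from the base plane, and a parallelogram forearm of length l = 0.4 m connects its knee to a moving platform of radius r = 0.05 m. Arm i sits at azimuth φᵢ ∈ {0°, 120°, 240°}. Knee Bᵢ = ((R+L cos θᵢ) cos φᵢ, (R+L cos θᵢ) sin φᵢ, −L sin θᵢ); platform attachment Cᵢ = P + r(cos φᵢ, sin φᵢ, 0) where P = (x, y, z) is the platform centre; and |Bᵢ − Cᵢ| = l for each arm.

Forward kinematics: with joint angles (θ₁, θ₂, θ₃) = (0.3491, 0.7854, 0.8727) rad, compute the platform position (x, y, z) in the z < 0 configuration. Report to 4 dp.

(0.0610, 0.0103, -0.3863)

arm 1 at φ=0.0°: (R−r)+L cos θ1 = 0.2628;  O1 = (0.2628, 0.0000, -0.0410)
O2 = (0.2349·cos120.0°, 0.2349·sin120.0°, -0.0849) = (-0.1174, 0.2034, -0.0849)
arm 3 at φ=240.0°: (R−r)+L cos θ3 = 0.2271;  O3 = (-0.1136, -0.1967, -0.0919)
|O₂|²−|O₁|² = -0.0084;  |O₃|²−|O₁|² = -0.0107
linear system: -0.7604x+0.4068y = -0.0084−-0.0876z; -0.7527x+-0.3934y = -0.0107−-0.1018z
det = 0.6053;  x = 0.0126+-0.1253z,  y = 0.0030+-0.0189z
into |P−O₁|² = l²: 1.0161z² + 0.1447z + -0.0957 = 0;  Δ = 0.4100;  z = -0.3863 or 0.2439 → z<0 root = -0.3863
x = 0.0610, y = 0.0103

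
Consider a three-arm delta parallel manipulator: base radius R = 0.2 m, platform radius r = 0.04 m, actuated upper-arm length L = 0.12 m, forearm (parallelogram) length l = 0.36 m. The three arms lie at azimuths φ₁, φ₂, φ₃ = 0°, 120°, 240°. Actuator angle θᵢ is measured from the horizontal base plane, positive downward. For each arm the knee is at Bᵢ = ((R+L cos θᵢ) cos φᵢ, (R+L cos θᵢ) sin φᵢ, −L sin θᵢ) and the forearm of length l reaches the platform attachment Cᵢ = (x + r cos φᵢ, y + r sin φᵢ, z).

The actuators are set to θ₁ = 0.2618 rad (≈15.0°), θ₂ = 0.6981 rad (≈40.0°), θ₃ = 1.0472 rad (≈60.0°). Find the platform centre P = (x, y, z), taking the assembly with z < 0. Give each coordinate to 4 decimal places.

centre 1 = (0.2759·cos0.0°, 0.2759·sin0.0°, -0.0311) = (0.2759, 0.0000, -0.0311)
centre 2 = (0.2519·cos120.0°, 0.2519·sin120.0°, -0.0771) = (-0.1260, 0.2182, -0.0771)
φ3=240.0°: virtual centre (-0.1100, -0.1905, -0.1039), radius l
|centre ₂|²−|centre ₁|² = -0.0077;  |centre ₃|²−|centre ₁|² = -0.0179
linear system: -0.8037x+0.4364y = -0.0077−-0.0921z; -0.7718x+-0.3811y = -0.0179−-0.1457z
Cramer: x(z) = 0.0167-0.1535z;  y(z) = 0.0132-0.0715z
sphere 1 gives Az²+Bz+C=0 with A=1.0287, B=0.1398, C=-0.0613;  B²−4AC=0.2716;  roots -0.3213, 0.1854;  negative root z = -0.3213
x = 0.0660, y = 0.0361

(0.0660, 0.0361, -0.3213)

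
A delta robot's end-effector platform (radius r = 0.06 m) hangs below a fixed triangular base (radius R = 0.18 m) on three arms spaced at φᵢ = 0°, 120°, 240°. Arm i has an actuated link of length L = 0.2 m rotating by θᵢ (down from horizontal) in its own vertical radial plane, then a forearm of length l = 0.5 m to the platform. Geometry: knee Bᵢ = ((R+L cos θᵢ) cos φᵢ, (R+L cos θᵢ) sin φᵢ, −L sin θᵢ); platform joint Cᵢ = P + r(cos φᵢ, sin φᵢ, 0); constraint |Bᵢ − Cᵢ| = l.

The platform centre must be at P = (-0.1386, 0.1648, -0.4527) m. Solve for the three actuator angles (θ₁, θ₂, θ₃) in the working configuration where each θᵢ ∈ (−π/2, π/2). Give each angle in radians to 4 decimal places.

θ₁ = 0.9598, θ₂ = -0.1744, θ₃ = 0.7854

φ1=0.0° → target in arm frame (-0.1386, 0.1648)
  e−x'=0.2586;  (l²−L²−(e−x')²−y'²−z²)/2L = -0.2224
  √(A²+B²)=0.5214;  θ1 = -1.0518+2.0116 ≈ 0.9598
φ2=120.0° → target in arm frame (0.2120, 0.0376)
  e−x'=-0.0920;  (l²−L²−(e−x')²−y'²−z²)/2L = -0.0121
  θ2 = atan2(B,A) + arccos(C/0.4620) = -0.1744
rotate P by −φ3: (-0.0734, -0.2024, -0.4527)
  A cos θ + B sin θ = C:  0.1934·cos θ + -0.4527·sin θ = -0.1833
  γ=atan2(-0.4527,0.1934)=-1.1670;  ψ=arccos(-0.3724)=1.9524;  θ3=γ+ψ≈0.7854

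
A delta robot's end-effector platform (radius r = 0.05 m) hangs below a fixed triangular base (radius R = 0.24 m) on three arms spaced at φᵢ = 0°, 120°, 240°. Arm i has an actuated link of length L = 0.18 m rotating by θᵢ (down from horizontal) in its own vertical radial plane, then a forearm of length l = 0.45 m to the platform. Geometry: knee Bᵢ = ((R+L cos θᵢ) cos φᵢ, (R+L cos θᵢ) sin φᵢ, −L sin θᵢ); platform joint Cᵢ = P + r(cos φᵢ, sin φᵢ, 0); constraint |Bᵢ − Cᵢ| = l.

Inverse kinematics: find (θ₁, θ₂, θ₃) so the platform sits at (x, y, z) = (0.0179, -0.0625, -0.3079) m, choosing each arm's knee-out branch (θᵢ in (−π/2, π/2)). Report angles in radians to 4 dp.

arm 1 (φ=0.0°): x'=0.0179, y'=-0.0625
  A cos θ + B sin θ = C:  0.1721·cos θ + -0.3079·sin θ = 0.1160
  √(A²+B²)=0.3527;  θ1 = -1.0611+1.2356 ≈ 0.1745
arm 2 (φ=120.0°): x'=-0.0631, y'=0.0157
  A cos θ + B sin θ = C:  0.2531·cos θ + -0.3079·sin θ = 0.0306
  γ=atan2(-0.3079,0.2531)=-0.8828;  ψ=arccos(0.0767)=1.4940;  θ2=γ+ψ≈0.6112
φ3=240.0° → target in arm frame (0.0452, 0.0468)
  A=0.1448, B=-0.3079, C=(l²−L²−A²−y'²−z²)/(2L)=0.1448
  γ=atan2(-0.3079,0.1448)=-1.1311;  ψ=arccos(0.4256)=1.1311;  θ3=γ+ψ≈0.0000

θ₁ = 0.1745, θ₂ = 0.6112, θ₃ = 0.0000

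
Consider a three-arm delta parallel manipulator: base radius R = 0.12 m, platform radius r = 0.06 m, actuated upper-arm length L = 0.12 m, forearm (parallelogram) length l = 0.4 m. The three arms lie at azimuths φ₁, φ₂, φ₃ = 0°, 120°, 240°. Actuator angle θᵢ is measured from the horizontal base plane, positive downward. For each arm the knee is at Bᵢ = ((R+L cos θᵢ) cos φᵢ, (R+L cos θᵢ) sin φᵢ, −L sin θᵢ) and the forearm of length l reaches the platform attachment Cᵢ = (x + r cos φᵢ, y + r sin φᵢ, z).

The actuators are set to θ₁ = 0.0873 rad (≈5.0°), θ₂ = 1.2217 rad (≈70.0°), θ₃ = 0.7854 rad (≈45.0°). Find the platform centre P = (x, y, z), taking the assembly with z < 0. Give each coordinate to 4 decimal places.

(0.1678, -0.0823, -0.4017)

arm 1 at φ=0.0°: e+L cos θ1 = 0.1795;  S1 = (0.1795, 0.0000, -0.0105)
S2 = (0.1010·cos120.0°, 0.1010·sin120.0°, -0.1128) = (-0.0505, 0.0875, -0.1128)
φ3=240.0°: virtual centre (-0.0724, -0.1254, -0.0849), radius l
eliminate P² terms by subtracting sphere 1 from 2 and 3
linear system: -0.4601x+0.1750y = -0.0094−-0.2046z; -0.5039x+-0.2509y = -0.0042−-0.1488z
Cramer: x(z) = 0.0152-0.3799z;  y(z) = -0.0139+0.1701z
into |P−S₁|² = l²: 1.1733z² + 0.1411z + -0.1327 = 0;  Δ = 0.6426;  z = -0.4017 or 0.2815 → z<0 root = -0.4017
x = 0.1678, y = -0.0823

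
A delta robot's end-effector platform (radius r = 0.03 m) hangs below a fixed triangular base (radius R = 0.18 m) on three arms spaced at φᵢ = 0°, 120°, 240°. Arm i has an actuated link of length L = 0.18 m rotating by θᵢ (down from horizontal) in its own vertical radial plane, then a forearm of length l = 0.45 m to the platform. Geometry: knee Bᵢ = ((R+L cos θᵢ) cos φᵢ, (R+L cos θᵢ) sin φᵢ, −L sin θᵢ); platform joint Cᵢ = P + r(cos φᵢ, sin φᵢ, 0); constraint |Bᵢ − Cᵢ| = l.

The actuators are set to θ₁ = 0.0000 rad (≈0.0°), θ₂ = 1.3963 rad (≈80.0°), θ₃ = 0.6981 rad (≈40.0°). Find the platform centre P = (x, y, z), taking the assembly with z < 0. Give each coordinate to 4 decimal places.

(0.1774, -0.1240, -0.4048)

arm 1 at φ=0.0°: ρ1 = 0.3300;  O1 = (0.3300, 0.0000, 0.0000)
O2 = (0.1813·cos120.0°, 0.1813·sin120.0°, -0.1773) = (-0.0906, 0.1570, -0.1773)
arm 3 at φ=240.0°: ρ3 = 0.2879;  O3 = (-0.1439, -0.2493, -0.1157)
eliminate P² terms by subtracting sphere 1 from 2 and 3
plane₁₂: -0.8413x+0.3139y+-0.3545z = -0.0446
det = 0.7171;  x = 0.0366+-0.3478z,  y = -0.0442+0.1972z
quadratic in z: (1.1599)z²+(0.1867)z+(-0.1144)=0, √Δ=0.7522 → z ∈ {-0.4048, 0.2438}; z = -0.4048 (taking z<0)
x = 0.1774, y = -0.1240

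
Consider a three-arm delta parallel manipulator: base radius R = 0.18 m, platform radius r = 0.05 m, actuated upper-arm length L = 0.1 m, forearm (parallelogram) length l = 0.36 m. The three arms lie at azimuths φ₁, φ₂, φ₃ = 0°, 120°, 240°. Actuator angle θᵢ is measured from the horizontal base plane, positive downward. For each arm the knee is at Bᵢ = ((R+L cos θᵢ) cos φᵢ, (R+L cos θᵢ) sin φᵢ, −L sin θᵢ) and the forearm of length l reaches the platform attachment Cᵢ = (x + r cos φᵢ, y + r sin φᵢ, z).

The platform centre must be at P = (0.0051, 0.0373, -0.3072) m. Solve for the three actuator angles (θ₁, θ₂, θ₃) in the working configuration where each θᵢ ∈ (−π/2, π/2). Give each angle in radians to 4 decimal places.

θ₁ = 0.2616, θ₂ = 0.0868, θ₃ = 0.5234

arm 1 (φ=0.0°): x'=0.0051, y'=0.0373
  A=0.1249, B=-0.3072, C=(l²−L²−A²−y'²−z²)/(2L)=0.0412
  γ=atan2(-0.3072,0.1249)=-1.1846;  ψ=arccos(0.1242)=1.4463;  θ1=γ+ψ≈0.2616
rotate P by −φ2: (0.0298, -0.0231, -0.3072)
  A cos θ + B sin θ = C:  0.1002·cos θ + -0.3072·sin θ = 0.0732
  γ=atan2(-0.3072,0.1002)=-1.2554;  ψ=arccos(0.2266)=1.3422;  θ2=γ+ψ≈0.0868
rotate P by −φ3: (-0.0349, -0.0142, -0.3072)
  e−x'=0.1649;  (l²−L²−(e−x')²−y'²−z²)/2L = -0.0108
  γ=atan2(-0.3072,0.1649)=-1.0783;  ψ=arccos(-0.0308)=1.6016;  θ3=γ+ψ≈0.5234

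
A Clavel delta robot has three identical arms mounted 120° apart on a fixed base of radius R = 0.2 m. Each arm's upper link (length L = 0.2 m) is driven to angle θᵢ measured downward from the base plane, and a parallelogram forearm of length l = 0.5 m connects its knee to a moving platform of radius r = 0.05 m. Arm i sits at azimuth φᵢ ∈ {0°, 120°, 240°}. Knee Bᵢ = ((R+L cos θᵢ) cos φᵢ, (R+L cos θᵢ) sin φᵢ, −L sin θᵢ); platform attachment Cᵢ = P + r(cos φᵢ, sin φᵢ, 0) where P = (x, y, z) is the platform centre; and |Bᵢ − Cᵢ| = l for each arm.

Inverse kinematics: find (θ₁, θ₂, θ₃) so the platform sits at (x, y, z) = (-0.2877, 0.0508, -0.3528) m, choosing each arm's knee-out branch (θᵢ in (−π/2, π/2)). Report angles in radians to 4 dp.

θ₁ = 1.3965, θ₂ = -0.3490, θ₃ = 0.0876

rotate P by −φ1: (-0.2877, 0.0508, -0.3528)
  A=0.4377, B=-0.3528, C=(l²−L²−A²−y'²−z²)/(2L)=-0.2716
  √(A²+B²)=0.5622;  θ1 = -0.6784+2.0750 ≈ 1.3965
rotate P by −φ2: (0.1878, 0.2238, -0.3528)
  A=-0.0378, B=-0.3528, C=(l²−L²−A²−y'²−z²)/(2L)=0.0851
  γ=atan2(-0.3528,-0.0378)=-1.6777;  ψ=arccos(0.2398)=1.3286;  θ2=γ+ψ≈-0.3490
rotate P by −φ3: (0.0999, -0.2746, -0.3528)
  A=0.0501, B=-0.3528, C=(l²−L²−A²−y'²−z²)/(2L)=0.0191
  θ3 = atan2(B,A) + arccos(C/0.3563) = 0.0876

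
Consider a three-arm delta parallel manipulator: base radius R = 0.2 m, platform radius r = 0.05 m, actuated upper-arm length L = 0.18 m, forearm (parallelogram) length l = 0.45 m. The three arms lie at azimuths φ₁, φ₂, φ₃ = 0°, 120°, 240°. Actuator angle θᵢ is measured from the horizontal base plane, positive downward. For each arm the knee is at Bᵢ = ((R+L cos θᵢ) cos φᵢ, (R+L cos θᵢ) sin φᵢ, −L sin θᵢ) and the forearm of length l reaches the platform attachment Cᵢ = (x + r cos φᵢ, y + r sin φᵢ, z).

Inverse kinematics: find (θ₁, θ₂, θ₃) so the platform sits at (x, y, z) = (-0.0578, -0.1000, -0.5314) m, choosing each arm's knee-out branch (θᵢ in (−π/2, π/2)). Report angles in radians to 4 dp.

θ₁ = 1.3094, θ₂ = 1.3090, θ₃ = 0.6983

rotate P by −φ1: (-0.0578, -0.1000, -0.5314)
  A cos θ + B sin θ = C:  0.2078·cos θ + -0.5314·sin θ = -0.4596
  γ=atan2(-0.5314,0.2078)=-1.1980;  ψ=arccos(-0.8055)=2.5074;  θ1=γ+ψ≈1.3094
φ2=120.0° → target in arm frame (-0.0577, 0.1001)
  A=0.2077, B=-0.5314, C=(l²−L²−A²−y'²−z²)/(2L)=-0.4595
  θ2 = atan2(B,A) + arccos(C/0.5705) = 1.3090
rotate P by −φ3: (0.1155, -0.0001, -0.5314)
  e−x'=0.0345;  (l²−L²−(e−x')²−y'²−z²)/2L = -0.3152
  √(A²+B²)=0.5325;  θ3 = -1.5060+2.2042 ≈ 0.6983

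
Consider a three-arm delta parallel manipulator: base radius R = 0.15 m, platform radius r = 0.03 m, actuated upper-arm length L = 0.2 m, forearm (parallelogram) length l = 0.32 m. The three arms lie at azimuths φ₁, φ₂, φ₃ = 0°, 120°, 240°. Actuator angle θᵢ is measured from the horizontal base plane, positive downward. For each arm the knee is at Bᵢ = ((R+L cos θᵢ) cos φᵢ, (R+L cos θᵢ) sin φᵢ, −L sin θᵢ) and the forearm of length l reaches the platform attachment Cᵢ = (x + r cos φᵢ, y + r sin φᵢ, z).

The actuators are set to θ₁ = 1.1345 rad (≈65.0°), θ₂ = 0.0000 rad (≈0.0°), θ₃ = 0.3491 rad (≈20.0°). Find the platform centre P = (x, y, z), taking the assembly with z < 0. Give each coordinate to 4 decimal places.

S1 = (0.2045·cos0.0°, 0.2045·sin0.0°, -0.1813) = (0.2045, 0.0000, -0.1813)
S2 = (0.3200·cos120.0°, 0.3200·sin120.0°, 0.0000) = (-0.1600, 0.2771, 0.0000)
S3 = (0.3079·cos240.0°, 0.3079·sin240.0°, -0.0684) = (-0.1540, -0.2667, -0.0684)
subtract pairs → two planes through P
plane₁₂: -0.7290x+0.5543y+0.3625z = 0.0277
Cramer: x(z) = -0.0363+0.4050z;  y(z) = 0.0023-0.1213z
into |P−S₁|² = l²: 1.1788z² + 0.1669z + -0.0115 = 0;  Δ = 0.0823;  z = -0.1925 or 0.0509 → z<0 root = -0.1925
x = -0.1143, y = 0.0256

(-0.1143, 0.0256, -0.1925)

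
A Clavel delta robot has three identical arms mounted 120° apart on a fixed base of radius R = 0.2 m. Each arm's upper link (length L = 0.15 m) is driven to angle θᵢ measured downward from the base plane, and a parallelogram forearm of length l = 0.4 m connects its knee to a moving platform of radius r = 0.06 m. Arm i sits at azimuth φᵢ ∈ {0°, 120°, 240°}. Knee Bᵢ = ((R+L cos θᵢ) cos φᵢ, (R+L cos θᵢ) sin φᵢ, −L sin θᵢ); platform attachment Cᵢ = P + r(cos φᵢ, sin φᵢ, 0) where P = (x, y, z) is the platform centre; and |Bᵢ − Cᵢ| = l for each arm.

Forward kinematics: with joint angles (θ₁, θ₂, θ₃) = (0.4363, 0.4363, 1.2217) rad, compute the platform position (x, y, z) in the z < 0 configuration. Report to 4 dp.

φ1=0.0°: virtual centre (0.2759, 0.0000, -0.0634), radius l
φ2=120.0°: virtual centre (-0.1380, 0.2390, -0.0634), radius l
O3 = (0.1913·cos240.0°, 0.1913·sin240.0°, -0.1410) = (-0.0957, -0.1657, -0.1410)
eliminate P² terms by subtracting sphere 1 from 2 and 3
linear system: -0.8278x+0.4780y = 0.0000−0.0000z; -0.7432x+-0.3314y = -0.0237−-0.1551z
Cramer: x(z) = 0.0180-0.1178z;  y(z) = 0.0312-0.2040z
sphere 1 gives Az²+Bz+C=0 with A=1.0555, B=0.1748, C=-0.0885;  B²−4AC=0.4041;  roots -0.3839, 0.2183;  negative root z = -0.3839
x = 0.0632, y = 0.1095

(0.0632, 0.1095, -0.3839)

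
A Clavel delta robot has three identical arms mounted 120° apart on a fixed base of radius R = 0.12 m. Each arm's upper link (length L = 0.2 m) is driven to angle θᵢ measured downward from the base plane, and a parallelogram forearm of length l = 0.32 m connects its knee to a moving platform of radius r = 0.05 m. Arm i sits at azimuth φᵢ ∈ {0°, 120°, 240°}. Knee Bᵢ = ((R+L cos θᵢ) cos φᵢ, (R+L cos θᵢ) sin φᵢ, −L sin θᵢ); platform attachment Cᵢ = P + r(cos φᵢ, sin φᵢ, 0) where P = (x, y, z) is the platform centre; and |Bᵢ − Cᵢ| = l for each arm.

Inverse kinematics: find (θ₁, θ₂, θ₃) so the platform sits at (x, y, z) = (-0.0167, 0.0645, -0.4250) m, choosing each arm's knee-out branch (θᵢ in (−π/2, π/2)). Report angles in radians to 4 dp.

rotate P by −φ1: (-0.0167, 0.0645, -0.4250)
  A=0.0867, B=-0.4250, C=(l²−L²−A²−y'²−z²)/(2L)=-0.3248
  γ=atan2(-0.4250,0.0867)=-1.3696;  ψ=arccos(-0.7487)=2.4169;  θ1=γ+ψ≈1.0474
φ2=120.0° → target in arm frame (0.0642, -0.0178)
  A cos θ + B sin θ = C:  0.0058·cos θ + -0.4250·sin θ = -0.2964
  √(A²+B²)=0.4250;  θ2 = -1.5572+2.3426 ≈ 0.7854
φ3=240.0° → target in arm frame (-0.0475, -0.0467)
  A cos θ + B sin θ = C:  0.1175·cos θ + -0.4250·sin θ = -0.3355
  √(A²+B²)=0.4409;  θ3 = -1.3010+2.4356 ≈ 1.1345

θ₁ = 1.0474, θ₂ = 0.7854, θ₃ = 1.1345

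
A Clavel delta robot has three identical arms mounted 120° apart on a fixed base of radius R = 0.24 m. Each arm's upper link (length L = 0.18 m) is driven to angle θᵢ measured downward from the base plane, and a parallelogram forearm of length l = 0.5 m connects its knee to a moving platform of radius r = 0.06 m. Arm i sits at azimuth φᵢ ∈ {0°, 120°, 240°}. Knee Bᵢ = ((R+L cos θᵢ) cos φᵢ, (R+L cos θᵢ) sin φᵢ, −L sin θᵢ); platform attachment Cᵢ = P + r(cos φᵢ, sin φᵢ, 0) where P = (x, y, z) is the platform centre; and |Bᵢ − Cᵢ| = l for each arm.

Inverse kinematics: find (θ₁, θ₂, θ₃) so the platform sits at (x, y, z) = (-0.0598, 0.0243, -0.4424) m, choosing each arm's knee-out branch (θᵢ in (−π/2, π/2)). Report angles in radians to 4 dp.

arm 1 (φ=0.0°): x'=-0.0598, y'=0.0243
  A cos θ + B sin θ = C:  0.2398·cos θ + -0.4424·sin θ = -0.1006
  γ=atan2(-0.4424,0.2398)=-1.0741;  ψ=arccos(-0.1999)=1.7720;  θ1=γ+ψ≈0.6980
φ2=120.0° → target in arm frame (0.0509, 0.0396)
  A cos θ + B sin θ = C:  0.1291·cos θ + -0.4424·sin θ = 0.0102
  γ=atan2(-0.4424,0.1291)=-1.2870;  ψ=arccos(0.0220)=1.5488;  θ2=γ+ψ≈0.2618
arm 3 (φ=240.0°): x'=0.0089, y'=-0.0639
  A=0.1711, B=-0.4424, C=(l²−L²−A²−y'²−z²)/(2L)=-0.0319
  γ=atan2(-0.4424,0.1711)=-1.2017;  ψ=arccos(-0.0673)=1.6382;  θ3=γ+ψ≈0.4365

θ₁ = 0.6980, θ₂ = 0.2618, θ₃ = 0.4365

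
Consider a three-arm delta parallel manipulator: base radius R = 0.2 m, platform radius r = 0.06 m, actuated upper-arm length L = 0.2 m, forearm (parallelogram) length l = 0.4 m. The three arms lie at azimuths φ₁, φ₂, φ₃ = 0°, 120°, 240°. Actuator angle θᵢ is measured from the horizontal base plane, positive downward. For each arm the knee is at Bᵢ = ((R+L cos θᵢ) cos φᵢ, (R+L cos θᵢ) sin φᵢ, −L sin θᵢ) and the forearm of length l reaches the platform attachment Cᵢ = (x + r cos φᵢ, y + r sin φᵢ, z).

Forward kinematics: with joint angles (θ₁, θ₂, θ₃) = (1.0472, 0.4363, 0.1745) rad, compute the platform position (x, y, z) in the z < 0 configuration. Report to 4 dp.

arm 1 at φ=0.0°: (R−r)+L cos θ1 = 0.2400;  O1 = (0.2400, 0.0000, -0.1732)
φ2=120.0°: virtual centre (-0.1606, 0.2782, -0.0845), radius l
O3 = (0.3370·cos240.0°, 0.3370·sin240.0°, -0.0347) = (-0.1685, -0.2918, -0.0347)
subtract pairs → two planes through P
[-0.8013 0.5564 0.1774]·P = 0.0228;  [-0.8170 -0.5836 0.2770]·P = 0.0271
Cramer: x(z) = -0.0308+0.2794z;  y(z) = -0.0034+0.0835z
sphere 1 gives Az²+Bz+C=0 with A=1.0850, B=0.1945, C=-0.0567;  B²−4AC=0.2838;  roots -0.3351, 0.1558;  negative root z = -0.3351
x = -0.1244, y = -0.0314

(-0.1244, -0.0314, -0.3351)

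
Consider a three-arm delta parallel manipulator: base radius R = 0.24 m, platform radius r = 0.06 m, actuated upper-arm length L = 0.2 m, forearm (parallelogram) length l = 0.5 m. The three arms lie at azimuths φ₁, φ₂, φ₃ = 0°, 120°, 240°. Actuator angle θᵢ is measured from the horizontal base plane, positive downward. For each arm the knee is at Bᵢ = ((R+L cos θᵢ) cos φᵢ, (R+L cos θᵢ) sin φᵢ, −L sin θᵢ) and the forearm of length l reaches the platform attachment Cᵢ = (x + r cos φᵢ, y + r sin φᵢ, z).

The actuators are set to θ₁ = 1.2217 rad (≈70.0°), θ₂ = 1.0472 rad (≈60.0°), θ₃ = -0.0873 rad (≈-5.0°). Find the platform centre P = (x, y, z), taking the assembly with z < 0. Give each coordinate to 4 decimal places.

(-0.1386, -0.1710, -0.4544)

arm 1 at φ=0.0°: ρ1 = 0.2484;  O1 = (0.2484, 0.0000, -0.1879)
φ2=120.0°: virtual centre (-0.1400, 0.2425, -0.1732), radius l
arm 3 at φ=240.0°: ρ3 = 0.3792;  O3 = (-0.1896, -0.3284, 0.0174)
|O₂|²−|O₁|² = 0.0114;  |O₃|²−|O₁|² = 0.0471
plane₁₂: -0.7768x+0.4850y+0.0295z = 0.0114
Cramer: x(z) = -0.0324+0.2337z;  y(z) = -0.0285+0.3136z
sphere 1 gives Az²+Bz+C=0 with A=1.1530, B=0.2267, C=-0.1350;  B²−4AC=0.6741;  roots -0.4544, 0.2577;  negative root z = -0.4544
x = -0.1386, y = -0.1710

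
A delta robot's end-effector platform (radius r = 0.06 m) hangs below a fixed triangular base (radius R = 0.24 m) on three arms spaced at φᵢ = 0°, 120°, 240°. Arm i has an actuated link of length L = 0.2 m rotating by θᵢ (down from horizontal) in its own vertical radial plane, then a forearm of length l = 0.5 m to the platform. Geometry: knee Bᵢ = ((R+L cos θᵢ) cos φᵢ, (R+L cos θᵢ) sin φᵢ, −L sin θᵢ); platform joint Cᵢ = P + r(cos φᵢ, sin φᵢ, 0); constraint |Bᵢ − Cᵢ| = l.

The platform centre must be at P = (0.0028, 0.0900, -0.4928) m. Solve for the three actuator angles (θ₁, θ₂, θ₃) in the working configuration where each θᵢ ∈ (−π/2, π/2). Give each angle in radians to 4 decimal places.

rotate P by −φ1: (0.0028, 0.0900, -0.4928)
  A cos θ + B sin θ = C:  0.1772·cos θ + -0.4928·sin θ = -0.1809
  θ1 = atan2(B,A) + arccos(C/0.5237) = 0.6978
φ2=120.0° → target in arm frame (0.0765, -0.0474)
  A=0.1035, B=-0.4928, C=(l²−L²−A²−y'²−z²)/(2L)=-0.1145
  θ2 = atan2(B,A) + arccos(C/0.5035) = 0.4364
φ3=240.0° → target in arm frame (-0.0793, -0.0426)
  A=0.2593, B=-0.4928, C=(l²−L²−A²−y'²−z²)/(2L)=-0.2548
  √(A²+B²)=0.5569;  θ3 = -1.0864+2.0461 ≈ 0.9597

θ₁ = 0.6978, θ₂ = 0.4364, θ₃ = 0.9597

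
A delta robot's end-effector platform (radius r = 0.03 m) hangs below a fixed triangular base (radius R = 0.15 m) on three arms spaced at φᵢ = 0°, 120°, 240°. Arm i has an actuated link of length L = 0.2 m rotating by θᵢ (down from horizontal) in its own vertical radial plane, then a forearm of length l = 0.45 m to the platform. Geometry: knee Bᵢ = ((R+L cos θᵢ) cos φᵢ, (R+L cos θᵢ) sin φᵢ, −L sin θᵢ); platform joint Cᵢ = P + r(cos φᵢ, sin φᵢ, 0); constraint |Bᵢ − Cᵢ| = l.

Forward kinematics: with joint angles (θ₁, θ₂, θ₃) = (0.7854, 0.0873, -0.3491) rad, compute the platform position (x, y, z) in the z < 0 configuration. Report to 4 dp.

φ1=0.0°: virtual centre (0.2614, 0.0000, -0.1414), radius l
S2 = (0.3192·cos120.0°, 0.3192·sin120.0°, -0.0174) = (-0.1596, 0.2765, -0.0174)
φ3=240.0°: virtual centre (-0.1540, -0.2667, 0.0684), radius l
|S₂|²−|S₁|² = 0.0139;  |S₃|²−|S₁|² = 0.0112
linear system: -0.8421x+0.5529y = 0.0139−0.2480z; -0.8308x+-0.5334y = 0.0112−0.4197z
Cramer: x(z) = -0.0149+0.4010z;  y(z) = 0.0023+0.1622z
sphere 1 gives Az²+Bz+C=0 with A=1.1871, B=0.0620, C=-0.1061;  B²−4AC=0.5077;  roots -0.3262, 0.2740;  negative root z = -0.3262
x = -0.1458, y = -0.0506

(-0.1458, -0.0506, -0.3262)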